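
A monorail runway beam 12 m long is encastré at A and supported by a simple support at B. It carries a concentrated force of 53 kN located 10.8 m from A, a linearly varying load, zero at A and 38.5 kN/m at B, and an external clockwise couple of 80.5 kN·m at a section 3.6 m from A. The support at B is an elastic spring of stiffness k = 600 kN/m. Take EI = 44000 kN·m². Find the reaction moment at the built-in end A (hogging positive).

M_A = 614 kN·m

Take the reaction at B as the redundant and release it; the primary structure is a cantilever fixed at A.
Free-end deflection of the primary structure under the applied loading (downward +):
  point load 53 at a = 10.8: Pa²(3L − a)/(6EI) = 25964/EI
  triangular load, peak 38.5 at the free end: 11w₀L⁴/(120EI) = 73181/EI
  clockwise couple 80.5 at a = 3.6: M₀a(2L − a)/(2EI) = 2956/EI
  δ_0 = 102101/EI
Tip deflection under a unit load at B: L³/(3EI) = 576/EI.
With EI = 44000 kN·m²: δ_0 = 2.3205 m and δ_{BB} = 0.013091 m/kN.
Compatibility — the spring shortens by R_B/k under the reaction it provides: δ_0 − R_B·δ_{BB} = R_B/k. With 1/k = 0.001667 m/kN, R_B = δ_0 / (δ_{BB} + 1/k) = 2.3205 / (0.013091 + 0.001667) = 157.2 kN.
Moment equilibrium about A: M_A = Σ(load moments about A) − R_B·L = 2501 − 157.2×12 = 614 kN·m.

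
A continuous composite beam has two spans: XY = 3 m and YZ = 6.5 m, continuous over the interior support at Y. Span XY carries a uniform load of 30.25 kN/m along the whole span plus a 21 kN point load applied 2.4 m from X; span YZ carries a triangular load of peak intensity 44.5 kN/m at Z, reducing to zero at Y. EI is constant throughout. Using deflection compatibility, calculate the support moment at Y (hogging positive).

M_Y = 88.65 kN·m

Release continuity at Y by inserting a hinge; the redundant is the internal moment M_Y. The primary structure is two simply-supported spans XY and YZ.
Discontinuity in slope at Y on the released structure — sum the simple-span end rotations:
  span XY: UDL 30.25: wL³/(24EI) = 34.03/EI
  span XY: point load 21 at a = 2.4: Pab(L + a)/(6LEI) = 9.072/EI
  span YZ: triangular load, peak 44.5: 7w₀L³/(360EI) = 237.6/EI
  relative rotation θ_0 = (43.1 + 237.6)/EI = 280.7/EI
A unit hogging moment at Y produces rotation L₁/(3EI) + L₂/(3EI) = 3.167/EI.
Slope continuity at Y: θ_0 = M_Y·3.167/EI, so M_Y = 280.7/3.167 = 88.65 kN·m (hogging).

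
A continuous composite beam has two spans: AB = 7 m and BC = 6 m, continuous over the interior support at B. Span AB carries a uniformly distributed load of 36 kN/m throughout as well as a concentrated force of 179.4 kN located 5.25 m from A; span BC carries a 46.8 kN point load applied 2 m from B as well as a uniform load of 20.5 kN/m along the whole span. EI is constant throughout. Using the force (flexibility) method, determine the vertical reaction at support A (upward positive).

R_A = 128.5 kN

Take M_B as the redundant. Released structure: two simple spans AB and BC with a hinge at B.
End slopes at the hinge B, treating each span as simply supported:
  span AB: UDL 36: wL³/(24EI) = 514.5/EI
  span AB: point load 179.4 at a = 5.25: Pab(L + a)/(6LEI) = 480.7/EI
  span BC: point load 46.8 at a = 2: Pab(L + b)/(6LEI) = 104/EI
  span BC: UDL 20.5: wL³/(24EI) = 184.5/EI
  relative rotation θ_0 = (995.2 + 288.5)/EI = 1284/EI
A unit hogging moment at B produces rotation L₁/(3EI) + L₂/(3EI) = 4.333/EI.
Slope continuity at B: θ_0 = M_B·4.333/EI, so M_B = 1284/4.333 = 296.2 kN·m (hogging).
Span AB, ΣM about A with M_B applied at B: R_B^{AB}·7 = 1824 + 296.2, so R_B^{AB} = 302.9 kN and R_A = 431.4 − 302.9 = 128.5 kN.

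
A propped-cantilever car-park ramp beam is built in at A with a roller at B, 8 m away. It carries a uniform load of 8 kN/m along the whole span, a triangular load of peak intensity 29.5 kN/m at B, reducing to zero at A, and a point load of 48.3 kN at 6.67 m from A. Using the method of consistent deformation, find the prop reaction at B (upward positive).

R_B = 125.3 kN

Take the reaction at B as the redundant and release it; the primary structure is a cantilever fixed at A.
Downward deflection at the released point B due to the loads:
  UDL 8: wL⁴/(8EI) = 4096/EI
  triangular load, peak 29.5 at the free end: 11w₀L⁴/(120EI) = 11076/EI
  point load 48.3 at a = 6.67: Pa²(3L − a)/(6EI) = 6206/EI
  δ_0 = 21379/EI
Flexibility coefficient — unit upward force at B: δ_{BB} = L³/(3EI) = 170.7/EI.
The prop prevents deflection at B: R_B = δ_0/δ_{BB} = 21379/170.7 = 125.3 kN.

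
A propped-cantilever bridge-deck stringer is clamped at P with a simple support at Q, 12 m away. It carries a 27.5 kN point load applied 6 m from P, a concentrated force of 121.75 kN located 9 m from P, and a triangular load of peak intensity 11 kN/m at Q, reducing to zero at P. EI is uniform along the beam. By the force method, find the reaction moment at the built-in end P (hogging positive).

Choose R_Q as the redundant. The primary structure is the cantilever fixed at P.
Deflection at Q on the released cantilever, summing each load's contribution:
  point load 27.5 at a = 6: Pa²(3L − a)/(6EI) = 4950/EI
  point load 121.75 at a = 9: Pa²(3L − a)/(6EI) = 44378/EI
  triangular load, peak 11 at the free end: 11w₀L⁴/(120EI) = 20909/EI
  δ_0 = 70237/EI
Flexibility coefficient — unit upward force at Q: δ_{QQ} = L³/(3EI) = 576/EI.
The prop prevents deflection at Q: R_Q = δ_0/δ_{QQ} = 70237/576 = 121.9 kN.
Moment equilibrium about P: M_P = Σ(load moments about P) − R_Q·L = 1789 − 121.9×12 = 325.5 kN·m.

M_P = 325.5 kN·m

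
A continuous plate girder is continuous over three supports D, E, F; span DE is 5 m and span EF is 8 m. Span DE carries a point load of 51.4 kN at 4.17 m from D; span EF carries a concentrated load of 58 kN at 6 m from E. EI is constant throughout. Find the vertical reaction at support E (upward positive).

Release continuity at E by inserting a hinge; the redundant is the internal moment M_E. The primary structure is two simply-supported spans DE and EF.
Discontinuity in slope at E on the released structure — sum the simple-span end rotations:
  span DE: point load 51.4 at a = 4.17: Pab(L + a)/(6LEI) = 54.38/EI
  span EF: point load 58 at a = 6: Pab(L + b)/(6LEI) = 145/EI
  relative rotation θ_0 = (54.38 + 145)/EI = 199.4/EI
A unit hogging moment at E produces rotation L₁/(3EI) + L₂/(3EI) = 4.333/EI.
Slope continuity at E: θ_0 = M_E·4.333/EI, so M_E = 199.4/4.333 = 46.01 kN·m (hogging).
Span DE, ΣM about D with M_E applied at E: R_E^{DE}·5 = 214.3 + 46.01, so R_E^{DE} = 52.07 kN and R_D = 51.4 − 52.07 = -0.6697 kN.
Span EF, ΣM about F: R_E^{EF}·8 = 116 + 46.01, so R_E^{EF} = 20.25 kN and R_F = 58 − 20.25 = 37.75 kN.
R_E = 52.07 + 20.25 = 72.32 kN.

R_E = 72.32 kN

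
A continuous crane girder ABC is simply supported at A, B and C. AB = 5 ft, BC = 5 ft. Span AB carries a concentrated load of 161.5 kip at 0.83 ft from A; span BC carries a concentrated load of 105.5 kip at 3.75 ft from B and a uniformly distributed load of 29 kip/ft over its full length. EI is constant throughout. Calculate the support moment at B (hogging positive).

Take M_B as the redundant. Released structure: two simple spans AB and BC with a hinge at B.
End slopes at the hinge B, treating each span as simply supported:
  span AB: point load 161.5 at a = 0.83: Pab(L + a)/(6LEI) = 108.6/EI
  span BC: point load 105.5 at a = 3.75: Pab(L + b)/(6LEI) = 103/EI
  span BC: UDL 29: wL³/(24EI) = 151/EI
  relative rotation θ_0 = (108.6 + 254.1)/EI = 362.7/EI
A unit hogging moment at B produces rotation L₁/(3EI) + L₂/(3EI) = 3.333/EI.
Slope continuity at B: θ_0 = M_B·3.333/EI, so M_B = 362.7/3.333 = 108.8 kip·ft (hogging).

M_B = 108.8 kip·ft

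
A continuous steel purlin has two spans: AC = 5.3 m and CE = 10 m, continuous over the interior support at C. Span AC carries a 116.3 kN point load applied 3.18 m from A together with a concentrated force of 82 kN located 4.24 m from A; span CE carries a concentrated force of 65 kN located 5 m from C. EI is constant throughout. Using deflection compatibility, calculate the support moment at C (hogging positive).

Insert a hinge at C; M_C is the redundant, and each span becomes simply supported.
End slopes at the hinge C, treating each span as simply supported:
  span AC: point load 116.3 at a = 3.18: Pab(L + a)/(6LEI) = 209.1/EI
  span AC: point load 82 at a = 4.24: Pab(L + a)/(6LEI) = 110.6/EI
  span CE: point load 65 at a = 5: Pab(L + b)/(6LEI) = 406.2/EI
  relative rotation θ_0 = (319.6 + 406.2)/EI = 725.9/EI
A unit hogging moment at C produces rotation L₁/(3EI) + L₂/(3EI) = 5.1/EI.
Compatibility: M_C·(L₁+L₂)/(3EI) = θ_0, giving M_C = 142.3 kN·m (hogging).

M_C = 142.3 kN·m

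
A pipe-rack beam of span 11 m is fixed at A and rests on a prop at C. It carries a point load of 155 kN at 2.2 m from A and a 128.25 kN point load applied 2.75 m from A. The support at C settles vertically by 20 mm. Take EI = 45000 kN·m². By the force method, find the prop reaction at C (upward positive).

Release the roller at C. Primary structure: cantilever fixed at A.
Downward deflection at the released point C due to the loads:
  point load 155 at a = 2.2: Pa²(3L − a)/(6EI) = 3851/EI
  point load 128.25 at a = 2.75: Pa²(3L − a)/(6EI) = 4890/EI
  δ_0 = 8741/EI
Tip deflection under a unit load at C: L³/(3EI) = 443.7/EI.
With EI = 45000 kN·m²: δ_0 = 0.19424 m and δ_{CC} = 0.009859 m/kN.
Compatibility — the beam at C must follow the support down by 0.02 m: δ_0 − R_C·δ_{CC} = 0.02, so R_C = (0.19424 − 0.02)/0.009859 = 17.67 kN.

R_C = 17.67 kN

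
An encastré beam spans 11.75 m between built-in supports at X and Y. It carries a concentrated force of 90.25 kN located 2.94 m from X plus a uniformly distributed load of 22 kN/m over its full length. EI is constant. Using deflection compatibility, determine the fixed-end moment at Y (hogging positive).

Release both end moments; the primary structure is a simply-supported span XY with redundants M_X and M_Y.
On the primary (simply-supported) span, the end slopes from the loading are:
  at X: point load 90.25 at a = 2.94: Pab(L + b)/(6LEI) = 681.7/EI
  at Y: point load 90.25 at a = 2.94: Pab(L + a)/(6LEI) = 487.1/EI
  at X: UDL 22: wL³/(24EI) = 1487/EI
  at Y: UDL 22: wL³/(24EI) = 1487/EI
  θ_X0 = 2169/EI,  θ_Y0 = 1974/EI
Flexibility coefficients: a unit moment at one end gives L/(3EI) there and L/(6EI) at the far end, so f₁₁ = f₂₂ = 3.917/EI and f₁₂ = f₂₁ = 1.958/EI.
Compatibility — zero rotation at each built-in end:
  3.917 M_X + 1.958 M_Y = 2169
  1.958 M_X + 3.917 M_Y = 1974
Solving the pair gives M_X = 402.3 kN·m and M_Y = 302.9 kN·m (hogging).

M_Y = 302.9 kN·m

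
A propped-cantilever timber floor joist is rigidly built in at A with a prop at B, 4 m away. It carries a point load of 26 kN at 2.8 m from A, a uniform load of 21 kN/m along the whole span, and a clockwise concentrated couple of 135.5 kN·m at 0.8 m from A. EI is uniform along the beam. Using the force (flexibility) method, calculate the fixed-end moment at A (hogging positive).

M_A = 118.5 kN·m

Choose R_B as the redundant. The primary structure is the cantilever fixed at A.
Free-end deflection of the primary structure under the applied loading (downward +):
  point load 26 at a = 2.8: Pa²(3L − a)/(6EI) = 312.6/EI
  UDL 21: wL⁴/(8EI) = 672/EI
  clockwise couple 135.5 at a = 0.8: M₀a(2L − a)/(2EI) = 390.2/EI
  δ_0 = 1375/EI
Tip deflection under a unit load at B: L³/(3EI) = 21.33/EI.
The prop prevents deflection at B: R_B = δ_0/δ_{BB} = 1375/21.33 = 64.44 kN.
Moment equilibrium about A: M_A = Σ(load moments about A) − R_B·L = 376.3 − 64.44×4 = 118.5 kN·m.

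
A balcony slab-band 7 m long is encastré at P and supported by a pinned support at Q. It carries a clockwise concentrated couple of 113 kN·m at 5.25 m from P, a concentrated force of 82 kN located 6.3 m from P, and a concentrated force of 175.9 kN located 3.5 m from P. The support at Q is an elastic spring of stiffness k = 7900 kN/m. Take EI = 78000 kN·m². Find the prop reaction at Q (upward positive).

R_Q = 135.7 kN

Remove the prop at Q; the released (primary) structure is a cantilever built in at P.
Primary-structure tip deflection at Q by superposition:
  clockwise couple 113 at a = 5.25: M₀a(2L − a)/(2EI) = 2595/EI
  point load 82 at a = 6.3: Pa²(3L − a)/(6EI) = 7974/EI
  point load 175.9 at a = 3.5: Pa²(3L − a)/(6EI) = 6285/EI
  δ_0 = 16854/EI
Flexibility coefficient — unit upward force at Q: δ_{QQ} = L³/(3EI) = 114.3/EI.
With EI = 78000 kN·m²: δ_0 = 0.21608 m and δ_{QQ} = 0.001466 m/kN.
Compatibility — the spring shortens by R_Q/k under the reaction it provides: δ_0 − R_Q·δ_{QQ} = R_Q/k. With 1/k = 0.000127 m/kN, R_Q = δ_0 / (δ_{QQ} + 1/k) = 0.21608 / (0.001466 + 0.000127) = 135.7 kN.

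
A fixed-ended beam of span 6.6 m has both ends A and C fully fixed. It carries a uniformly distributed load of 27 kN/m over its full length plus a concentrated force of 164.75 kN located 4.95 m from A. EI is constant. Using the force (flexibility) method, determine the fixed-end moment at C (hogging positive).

Take the two fixed-end moments M_A, M_C as redundants; the released structure is the simple span AC.
On the primary (simply-supported) span, the end slopes from the loading are:
  at A: UDL 27: wL³/(24EI) = 323.4/EI
  at C: UDL 27: wL³/(24EI) = 323.4/EI
  at A: point load 164.75 at a = 4.95: Pab(L + b)/(6LEI) = 280.3/EI
  at C: point load 164.75 at a = 4.95: Pab(L + a)/(6LEI) = 392.5/EI
  θ_A0 = 603.8/EI,  θ_C0 = 715.9/EI
Flexibility coefficients: a unit moment at one end gives L/(3EI) there and L/(6EI) at the far end, so f₁₁ = f₂₂ = 2.2/EI and f₁₂ = f₂₁ = 1.1/EI.
Compatibility — zero rotation at each built-in end:
  2.2 M_A + 1.1 M_C = 603.8
  1.1 M_A + 2.2 M_C = 715.9
Solving the pair gives M_A = 149 kN·m and M_C = 250.9 kN·m (hogging).

M_C = 250.9 kN·m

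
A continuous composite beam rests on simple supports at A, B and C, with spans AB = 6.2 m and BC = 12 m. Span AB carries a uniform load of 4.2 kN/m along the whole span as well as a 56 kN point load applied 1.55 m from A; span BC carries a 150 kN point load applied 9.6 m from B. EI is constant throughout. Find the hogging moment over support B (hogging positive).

Release continuity at B by inserting a hinge; the redundant is the internal moment M_B. The primary structure is two simply-supported spans AB and BC.
End slopes at the hinge B, treating each span as simply supported:
  span AB: UDL 4.2: wL³/(24EI) = 41.71/EI
  span AB: point load 56 at a = 1.55: Pab(L + a)/(6LEI) = 84.09/EI
  span BC: point load 150 at a = 9.6: Pab(L + b)/(6LEI) = 691.2/EI
  relative rotation θ_0 = (125.8 + 691.2)/EI = 817/EI
A unit hogging moment at B produces rotation L₁/(3EI) + L₂/(3EI) = 6.067/EI.
Slope continuity at B: θ_0 = M_B·6.067/EI, so M_B = 817/6.067 = 134.7 kN·m (hogging).

M_B = 134.7 kN·m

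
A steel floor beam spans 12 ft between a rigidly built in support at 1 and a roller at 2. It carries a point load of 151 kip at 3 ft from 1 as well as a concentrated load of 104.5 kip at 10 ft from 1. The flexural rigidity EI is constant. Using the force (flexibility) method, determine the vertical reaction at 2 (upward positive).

Release the roller at 2. Primary structure: cantilever fixed at 1.
Deflection at 2 on the released cantilever, summing each load's contribution:
  point load 151 at a = 3: Pa²(3L − a)/(6EI) = 7474/EI
  point load 104.5 at a = 10: Pa²(3L − a)/(6EI) = 45283/EI
  δ_0 = 52758/EI
Flexibility coefficient — unit upward force at 2: δ_{22} = L³/(3EI) = 576/EI.
The prop prevents deflection at 2: R_2 = δ_0/δ_{22} = 52758/576 = 91.59 kip.

R_2 = 91.59 kip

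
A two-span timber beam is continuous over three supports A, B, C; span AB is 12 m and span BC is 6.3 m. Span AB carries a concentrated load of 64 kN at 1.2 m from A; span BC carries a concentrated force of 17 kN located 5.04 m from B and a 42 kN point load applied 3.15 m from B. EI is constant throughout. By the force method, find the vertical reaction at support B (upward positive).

R_B = 41.83 kN

Take M_B as the redundant. Released structure: two simple spans AB and BC with a hinge at B.
Rotations at B on the released spans (each span's end-slope, ×1/EI):
  span AB: point load 64 at a = 1.2: Pab(L + a)/(6LEI) = 152.1/EI
  span BC: point load 17 at a = 5.04: Pab(L + b)/(6LEI) = 21.59/EI
  span BC: point load 42 at a = 3.15: Pab(L + b)/(6LEI) = 104.2/EI
  relative rotation θ_0 = (152.1 + 125.8)/EI = 277.8/EI
A unit hogging moment at B produces rotation L₁/(3EI) + L₂/(3EI) = 6.1/EI.
Slope continuity at B: θ_0 = M_B·6.1/EI, so M_B = 277.8/6.1 = 45.55 kN·m (hogging).
Span AB, ΣM about A with M_B applied at B: R_B^{AB}·12 = 76.8 + 45.55, so R_B^{AB} = 10.2 kN and R_A = 64 − 10.2 = 53.8 kN.
Span BC, ΣM about C: R_B^{BC}·6.3 = 153.7 + 45.55, so R_B^{BC} = 31.63 kN and R_C = 59 − 31.63 = 27.37 kN.
R_B = 10.2 + 31.63 = 41.83 kN.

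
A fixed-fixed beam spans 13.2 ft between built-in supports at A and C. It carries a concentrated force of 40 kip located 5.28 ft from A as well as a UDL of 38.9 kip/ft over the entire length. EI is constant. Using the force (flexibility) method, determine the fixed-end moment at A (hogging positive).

Release both end moments; the primary structure is a simply-supported span AC with redundants M_A and M_C.
On the primary (simply-supported) span, the end slopes from the loading are:
  at A: point load 40 at a = 5.28: Pab(L + b)/(6LEI) = 446.1/EI
  at C: point load 40 at a = 5.28: Pab(L + a)/(6LEI) = 390.3/EI
  at A: UDL 38.9: wL³/(24EI) = 3728/EI
  at C: UDL 38.9: wL³/(24EI) = 3728/EI
  θ_A0 = 4174/EI,  θ_C0 = 4118/EI
Flexibility coefficients: a unit moment at one end gives L/(3EI) there and L/(6EI) at the far end, so f₁₁ = f₂₂ = 4.4/EI and f₁₂ = f₂₁ = 2.2/EI.
Compatibility — zero rotation at each built-in end:
  4.4 M_A + 2.2 M_C = 4174
  2.2 M_A + 4.4 M_C = 4118
Solving the pair gives M_A = 640.9 kip·ft and M_C = 615.5 kip·ft (hogging).

M_A = 640.9 kip·ft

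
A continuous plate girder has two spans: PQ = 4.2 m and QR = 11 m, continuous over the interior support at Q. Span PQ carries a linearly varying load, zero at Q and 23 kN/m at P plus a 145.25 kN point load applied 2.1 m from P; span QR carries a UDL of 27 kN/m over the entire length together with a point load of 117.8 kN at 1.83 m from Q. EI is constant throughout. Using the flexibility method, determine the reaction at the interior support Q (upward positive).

Insert a hinge at Q; M_Q is the redundant, and each span becomes simply supported.
Discontinuity in slope at Q on the released structure — sum the simple-span end rotations:
  span PQ: triangular load, peak 23: 7w₀L³/(360EI) = 33.13/EI
  span PQ: point load 145.25 at a = 2.1: Pab(L + a)/(6LEI) = 160.1/EI
  span QR: UDL 27: wL³/(24EI) = 1497/EI
  span QR: point load 117.8 at a = 1.83: Pab(L + b)/(6LEI) = 604.1/EI
  relative rotation θ_0 = (193.3 + 2102)/EI = 2295/EI
A unit hogging moment at Q produces rotation L₁/(3EI) + L₂/(3EI) = 5.067/EI.
Slope continuity at Q: θ_0 = M_Q·5.067/EI, so M_Q = 2295/5.067 = 452.9 kN·m (hogging).
Span PQ, ΣM about P with M_Q applied at Q: R_Q^{PQ}·4.2 = 372.6 + 452.9, so R_Q^{PQ} = 196.6 kN and R_P = 193.6 − 196.6 = -3.012 kN.
Span QR, ΣM about R: R_Q^{QR}·11 = 2714 + 452.9, so R_Q^{QR} = 287.9 kN and R_R = 414.8 − 287.9 = 126.9 kN.
R_Q = 196.6 + 287.9 = 484.4 kN.

R_Q = 484.4 kN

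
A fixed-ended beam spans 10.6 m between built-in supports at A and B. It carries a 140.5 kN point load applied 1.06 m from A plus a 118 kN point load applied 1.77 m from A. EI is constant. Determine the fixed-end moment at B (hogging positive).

Release both end moments; the primary structure is a simply-supported span AB with redundants M_A and M_B.
Simple-span end rotations at A and B under the given loads:
  at A: point load 140.5 at a = 1.06: Pab(L + b)/(6LEI) = 449.9/EI
  at B: point load 140.5 at a = 1.06: Pab(L + a)/(6LEI) = 260.5/EI
  at A: point load 118 at a = 1.77: Pab(L + b)/(6LEI) = 563.4/EI
  at B: point load 118 at a = 1.77: Pab(L + a)/(6LEI) = 358.7/EI
  θ_A0 = 1013/EI,  θ_B0 = 619.2/EI
Flexibility coefficients: a unit moment at one end gives L/(3EI) there and L/(6EI) at the far end, so f₁₁ = f₂₂ = 3.533/EI and f₁₂ = f₂₁ = 1.767/EI.
Compatibility — zero rotation at each built-in end:
  3.533 M_A + 1.767 M_B = 1013
  1.767 M_A + 3.533 M_B = 619.2
Solving the pair gives M_A = 265.6 kN·m and M_B = 42.46 kN·m (hogging).

M_B = 42.46 kN·m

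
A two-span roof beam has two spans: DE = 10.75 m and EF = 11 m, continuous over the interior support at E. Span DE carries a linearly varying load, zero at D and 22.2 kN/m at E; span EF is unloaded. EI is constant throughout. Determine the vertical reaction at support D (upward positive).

R_D = 31.91 kN

Release continuity at E by inserting a hinge; the redundant is the internal moment M_E. The primary structure is two simply-supported spans DE and EF.
Rotations at E on the released spans (each span's end-slope, ×1/EI):
  span DE: triangular load, peak 22.2: w₀L³/(45EI) = 612.9/EI
  relative rotation θ_0 = (612.9 + 0)/EI = 612.9/EI
A unit hogging moment at E produces rotation L₁/(3EI) + L₂/(3EI) = 7.25/EI.
Slope continuity at E: θ_0 = M_E·7.25/EI, so M_E = 612.9/7.25 = 84.53 kN·m (hogging).
Span DE, ΣM about D with M_E applied at E: R_E^{DE}·10.75 = 855.2 + 84.53, so R_E^{DE} = 87.41 kN and R_D = 119.3 − 87.41 = 31.91 kN.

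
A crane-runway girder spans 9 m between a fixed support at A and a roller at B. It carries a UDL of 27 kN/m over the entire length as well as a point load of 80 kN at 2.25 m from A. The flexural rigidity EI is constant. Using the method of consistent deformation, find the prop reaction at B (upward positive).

Choose R_B as the redundant. The primary structure is the cantilever fixed at A.
Downward deflection at the released point B due to the loads:
  UDL 27: wL⁴/(8EI) = 22143/EI
  point load 80 at a = 2.25: Pa²(3L − a)/(6EI) = 1671/EI
  δ_0 = 23814/EI
Tip deflection under a unit load at B: L³/(3EI) = 243/EI.
The prop prevents deflection at B: R_B = δ_0/δ_{BB} = 23814/243 = 98 kN.

R_B = 98 kN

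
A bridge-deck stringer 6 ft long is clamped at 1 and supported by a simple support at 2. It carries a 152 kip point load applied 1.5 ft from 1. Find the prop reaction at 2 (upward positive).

Take the reaction at 2 as the redundant and release it; the primary structure is a cantilever fixed at 1.
Downward deflection at the released point 2 due to the loads:
  point load 152 at a = 1.5: Pa²(3L − a)/(6EI) = 940.5/EI
Tip deflection under a unit load at 2: L³/(3EI) = 72/EI.
The prop prevents deflection at 2: R_2 = δ_0/δ_{22} = 940.5/72 = 13.06 kip.

R_2 = 13.06 kip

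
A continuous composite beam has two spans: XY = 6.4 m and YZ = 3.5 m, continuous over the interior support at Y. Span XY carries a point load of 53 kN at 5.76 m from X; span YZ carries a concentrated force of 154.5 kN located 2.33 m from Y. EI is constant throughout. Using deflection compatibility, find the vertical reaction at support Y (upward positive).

R_Y = 120.2 kN

Insert a hinge at Y; M_Y is the redundant, and each span becomes simply supported.
Discontinuity in slope at Y on the released structure — sum the simple-span end rotations:
  span XY: point load 53 at a = 5.76: Pab(L + a)/(6LEI) = 61.87/EI
  span YZ: point load 154.5 at a = 2.33: Pab(L + b)/(6LEI) = 93.66/EI
  relative rotation θ_0 = (61.87 + 93.66)/EI = 155.5/EI
A unit hogging moment at Y produces rotation L₁/(3EI) + L₂/(3EI) = 3.3/EI.
Compatibility: M_Y·(L₁+L₂)/(3EI) = θ_0, giving M_Y = 47.13 kN·m (hogging).
Span XY, ΣM about X with M_Y applied at Y: R_Y^{XY}·6.4 = 305.3 + 47.13, so R_Y^{XY} = 55.06 kN and R_X = 53 − 55.06 = -2.064 kN.
Span YZ, ΣM about Z: R_Y^{YZ}·3.5 = 180.8 + 47.13, so R_Y^{YZ} = 65.11 kN and R_Z = 154.5 − 65.11 = 89.39 kN.
R_Y = 55.06 + 65.11 = 120.2 kN.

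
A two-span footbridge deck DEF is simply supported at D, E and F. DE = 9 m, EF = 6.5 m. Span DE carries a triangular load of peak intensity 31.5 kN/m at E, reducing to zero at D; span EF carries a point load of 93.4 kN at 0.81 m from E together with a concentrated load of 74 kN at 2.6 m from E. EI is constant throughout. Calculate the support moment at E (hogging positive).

M_E = 163.5 kN·m

Insert a hinge at E; M_E is the redundant, and each span becomes simply supported.
End slopes at the hinge E, treating each span as simply supported:
  span DE: triangular load, peak 31.5: w₀L³/(45EI) = 510.3/EI
  span EF: point load 93.4 at a = 0.81: Pab(L + b)/(6LEI) = 134.5/EI
  span EF: point load 74 at a = 2.6: Pab(L + b)/(6LEI) = 200.1/EI
  relative rotation θ_0 = (510.3 + 334.6)/EI = 844.9/EI
A unit hogging moment at E produces rotation L₁/(3EI) + L₂/(3EI) = 5.167/EI.
Slope continuity at E: θ_0 = M_E·5.167/EI, so M_E = 844.9/5.167 = 163.5 kN·m (hogging).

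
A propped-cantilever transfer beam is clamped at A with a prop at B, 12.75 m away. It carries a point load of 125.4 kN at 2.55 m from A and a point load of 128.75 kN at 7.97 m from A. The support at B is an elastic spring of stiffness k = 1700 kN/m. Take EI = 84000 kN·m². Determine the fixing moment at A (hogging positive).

M_A = 551.5 kN·m

Release the roller at B. Primary structure: cantilever fixed at A.
Downward deflection at the released point B due to the loads:
  point load 125.4 at a = 2.55: Pa²(3L − a)/(6EI) = 4852/EI
  point load 128.75 at a = 7.97: Pa²(3L − a)/(6EI) = 41273/EI
  δ_0 = 46125/EI
Flexibility coefficient — unit upward force at B: δ_{BB} = L³/(3EI) = 690.9/EI.
With EI = 84000 kN·m²: δ_0 = 0.54911 m and δ_{BB} = 0.008225 m/kN.
Compatibility — the spring shortens by R_B/k under the reaction it provides: δ_0 − R_B·δ_{BB} = R_B/k. With 1/k = 0.000588 m/kN, R_B = δ_0 / (δ_{BB} + 1/k) = 0.54911 / (0.008225 + 0.000588) = 62.31 kN.
Moment equilibrium about A: M_A = Σ(load moments about A) − R_B·L = 1346 − 62.31×12.75 = 551.5 kN·m.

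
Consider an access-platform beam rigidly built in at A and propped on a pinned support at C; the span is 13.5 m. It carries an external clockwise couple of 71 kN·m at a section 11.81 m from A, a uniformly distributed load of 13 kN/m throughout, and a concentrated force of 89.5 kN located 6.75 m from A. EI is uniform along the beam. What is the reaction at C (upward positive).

R_C = 101.5 kN

Take the reaction at C as the redundant and release it; the primary structure is a cantilever fixed at A.
Primary-structure tip deflection at C by superposition:
  clockwise couple 71 at a = 11.81: M₀a(2L − a)/(2EI) = 6368/EI
  UDL 13: wL⁴/(8EI) = 53974/EI
  point load 89.5 at a = 6.75: Pa²(3L − a)/(6EI) = 22938/EI
  δ_0 = 83281/EI
Tip deflection under a unit load at C: L³/(3EI) = 820.1/EI.
Compatibility at C: δ_0 − R_C·δ_{CC} = 0, so R_C = 83281/820.1 = 101.5 kN.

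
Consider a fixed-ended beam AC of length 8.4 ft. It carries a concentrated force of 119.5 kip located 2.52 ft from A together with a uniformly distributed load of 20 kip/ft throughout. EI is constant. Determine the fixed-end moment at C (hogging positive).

Take the two fixed-end moments M_A, M_C as redundants; the released structure is the simple span AC.
On the primary (simply-supported) span, the end slopes from the loading are:
  at A: point load 119.5 at a = 2.52: Pab(L + b)/(6LEI) = 501.7/EI
  at C: point load 119.5 at a = 2.52: Pab(L + a)/(6LEI) = 383.7/EI
  at A: UDL 20: wL³/(24EI) = 493.9/EI
  at C: UDL 20: wL³/(24EI) = 493.9/EI
  θ_A0 = 995.6/EI,  θ_C0 = 877.6/EI
Flexibility coefficients: a unit moment at one end gives L/(3EI) there and L/(6EI) at the far end, so f₁₁ = f₂₂ = 2.8/EI and f₁₂ = f₂₁ = 1.4/EI.
Compatibility — zero rotation at each built-in end:
  2.8 M_A + 1.4 M_C = 995.6
  1.4 M_A + 2.8 M_C = 877.6
Solving the pair gives M_A = 265.2 kip·ft and M_C = 180.8 kip·ft (hogging).

M_C = 180.8 kip·ft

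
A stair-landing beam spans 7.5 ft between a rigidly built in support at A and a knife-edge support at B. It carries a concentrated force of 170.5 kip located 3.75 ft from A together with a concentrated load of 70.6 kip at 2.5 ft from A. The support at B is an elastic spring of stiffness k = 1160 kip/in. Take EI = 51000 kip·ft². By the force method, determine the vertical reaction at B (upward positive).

R_B = 62.12 kip

Remove the prop at B; the released (primary) structure is a cantilever built in at A.
Deflection at B on the released cantilever, summing each load's contribution:
  point load 170.5 at a = 3.75: Pa²(3L − a)/(6EI) = 7493/EI
  point load 70.6 at a = 2.5: Pa²(3L − a)/(6EI) = 1471/EI
  δ_0 = 8964/EI
Tip deflection under a unit load at B: L³/(3EI) = 140.6/EI.
With EI = 51000 kip·ft²: δ_0 = 0.17576 ft and δ_{BB} = 0.002757 ft/kip.
Compatibility — the spring shortens by R_B/k under the reaction it provides: δ_0 − R_B·δ_{BB} = R_B/k. With 1/k = 1/(1160×12) ft/kip = 0.000072 ft/kip, R_B = δ_0 / (δ_{BB} + 1/k) = 0.17576 / (0.002757 + 0.000072) = 62.12 kip.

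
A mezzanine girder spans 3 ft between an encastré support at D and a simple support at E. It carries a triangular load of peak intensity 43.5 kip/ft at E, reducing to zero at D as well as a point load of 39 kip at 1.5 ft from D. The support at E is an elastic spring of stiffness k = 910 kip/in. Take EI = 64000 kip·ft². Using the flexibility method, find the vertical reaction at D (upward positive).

R_D = 75.13 kip

Choose R_E as the redundant. The primary structure is the cantilever fixed at D.
Free-end deflection of the primary structure under the applied loading (downward +):
  triangular load, peak 43.5 at the free end: 11w₀L⁴/(120EI) = 323/EI
  point load 39 at a = 1.5: Pa²(3L − a)/(6EI) = 109.7/EI
  δ_0 = 432.7/EI
Flexibility coefficient — unit upward force at E: δ_{EE} = L³/(3EI) = 9/EI.
With EI = 64000 kip·ft²: δ_0 = 0.006761 ft and δ_{EE} = 0.000141 ft/kip.
Compatibility — the spring shortens by R_E/k under the reaction it provides: δ_0 − R_E·δ_{EE} = R_E/k. With 1/k = 1/(910×12) ft/kip = 0.000092 ft/kip, R_E = δ_0 / (δ_{EE} + 1/k) = 0.006761 / (0.000141 + 0.000092) = 29.12 kip.
Vertical equilibrium: R_D = ΣP − R_E = 104.2 − 29.12 = 75.13 kip.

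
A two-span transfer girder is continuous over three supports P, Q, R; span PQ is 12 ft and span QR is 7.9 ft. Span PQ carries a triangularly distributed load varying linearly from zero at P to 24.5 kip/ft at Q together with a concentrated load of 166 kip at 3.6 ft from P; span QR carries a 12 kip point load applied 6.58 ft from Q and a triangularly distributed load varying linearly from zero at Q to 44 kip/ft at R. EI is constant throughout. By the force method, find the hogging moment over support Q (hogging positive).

M_Q = 372.4 kip·ft

Insert a hinge at Q; M_Q is the redundant, and each span becomes simply supported.
End slopes at the hinge Q, treating each span as simply supported:
  span PQ: triangular load, peak 24.5: w₀L³/(45EI) = 940.8/EI
  span PQ: point load 166 at a = 3.6: Pab(L + a)/(6LEI) = 1088/EI
  span QR: point load 12 at a = 6.58: Pab(L + b)/(6LEI) = 20.27/EI
  span QR: triangular load, peak 44: 7w₀L³/(360EI) = 421.8/EI
  relative rotation θ_0 = (2028 + 442.1)/EI = 2471/EI
A unit hogging moment at Q produces rotation L₁/(3EI) + L₂/(3EI) = 6.633/EI.
Slope continuity at Q: θ_0 = M_Q·6.633/EI, so M_Q = 2471/6.633 = 372.4 kip·ft (hogging).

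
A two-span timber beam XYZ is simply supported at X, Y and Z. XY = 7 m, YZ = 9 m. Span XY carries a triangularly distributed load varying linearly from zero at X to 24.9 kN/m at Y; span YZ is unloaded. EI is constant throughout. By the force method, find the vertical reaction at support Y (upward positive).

R_Y = 67.14 kN

Take M_Y as the redundant. Released structure: two simple spans XY and YZ with a hinge at Y.
Discontinuity in slope at Y on the released structure — sum the simple-span end rotations:
  span XY: triangular load, peak 24.9: w₀L³/(45EI) = 189.8/EI
  relative rotation θ_0 = (189.8 + 0)/EI = 189.8/EI
A unit hogging moment at Y produces rotation L₁/(3EI) + L₂/(3EI) = 5.333/EI.
Slope continuity at Y: θ_0 = M_Y·5.333/EI, so M_Y = 189.8/5.333 = 35.59 kN·m (hogging).
Span XY, ΣM about X with M_Y applied at Y: R_Y^{XY}·7 = 406.7 + 35.59, so R_Y^{XY} = 63.18 kN and R_X = 87.15 − 63.18 = 23.97 kN.
Span YZ, ΣM about Z: R_Y^{YZ}·9 = 0 + 35.59, so R_Y^{YZ} = 3.954 kN and R_Z = 0 − 3.954 = -3.954 kN.
R_Y = 63.18 + 3.954 = 67.14 kN.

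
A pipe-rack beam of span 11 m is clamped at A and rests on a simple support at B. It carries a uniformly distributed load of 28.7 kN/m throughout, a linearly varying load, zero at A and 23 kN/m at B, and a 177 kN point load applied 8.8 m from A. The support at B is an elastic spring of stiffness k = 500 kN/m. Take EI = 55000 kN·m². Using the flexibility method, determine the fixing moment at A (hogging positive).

Choose R_B as the redundant. The primary structure is the cantilever fixed at A.
Free-end deflection of the primary structure under the applied loading (downward +):
  UDL 28.7: wL⁴/(8EI) = 52525/EI
  triangular load, peak 23 at the free end: 11w₀L⁴/(120EI) = 30868/EI
  point load 177 at a = 8.8: Pa²(3L − a)/(6EI) = 55284/EI
  δ_0 = 138677/EI
Flexibility coefficient — unit upward force at B: δ_{BB} = L³/(3EI) = 443.7/EI.
With EI = 55000 kN·m²: δ_0 = 2.5214 m and δ_{BB} = 0.008067 m/kN.
Compatibility — the spring shortens by R_B/k under the reaction it provides: δ_0 − R_B·δ_{BB} = R_B/k. With 1/k = 0.002 m/kN, R_B = δ_0 / (δ_{BB} + 1/k) = 2.5214 / (0.008067 + 0.002) = 250.5 kN.
Moment equilibrium about A: M_A = Σ(load moments about A) − R_B·L = 4222 − 250.5×11 = 1466 kN·m.

M_A = 1466 kN·m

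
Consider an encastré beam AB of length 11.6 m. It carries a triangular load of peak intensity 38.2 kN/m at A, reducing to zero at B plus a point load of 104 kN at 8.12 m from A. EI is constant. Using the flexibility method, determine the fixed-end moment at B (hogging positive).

M_B = 348.7 kN·m

Release both end moments; the primary structure is a simply-supported span AB with redundants M_A and M_B.
On the primary (simply-supported) span, the end slopes from the loading are:
  at A: triangular load, peak 38.2: w₀L³/(45EI) = 1325/EI
  at B: triangular load, peak 38.2: 7w₀L³/(360EI) = 1159/EI
  at A: point load 104 at a = 8.12: Pab(L + b)/(6LEI) = 636.7/EI
  at B: point load 104 at a = 8.12: Pab(L + a)/(6LEI) = 832.7/EI
  θ_A0 = 1962/EI,  θ_B0 = 1992/EI
Flexibility coefficients: a unit moment at one end gives L/(3EI) there and L/(6EI) at the far end, so f₁₁ = f₂₂ = 3.867/EI and f₁₂ = f₂₁ = 1.933/EI.
Compatibility — zero rotation at each built-in end:
  3.867 M_A + 1.933 M_B = 1962
  1.933 M_A + 3.867 M_B = 1992
Solving the pair gives M_A = 333 kN·m and M_B = 348.7 kN·m (hogging).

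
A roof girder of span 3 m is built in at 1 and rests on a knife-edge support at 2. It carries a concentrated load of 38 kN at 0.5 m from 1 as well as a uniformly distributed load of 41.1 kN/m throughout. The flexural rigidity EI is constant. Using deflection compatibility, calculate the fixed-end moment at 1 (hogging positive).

Remove the prop at 2; the released (primary) structure is a cantilever built in at 1.
Free-end deflection of the primary structure under the applied loading (downward +):
  point load 38 at a = 0.5: Pa²(3L − a)/(6EI) = 13.46/EI
  UDL 41.1: wL⁴/(8EI) = 416.1/EI
  δ_0 = 429.6/EI
Tip deflection under a unit load at 2: L³/(3EI) = 9/EI.
The prop prevents deflection at 2: R_2 = δ_0/δ_{22} = 429.6/9 = 47.73 kN.
Moment equilibrium about 1: M_1 = Σ(load moments about 1) − R_2·L = 203.9 − 47.73×3 = 60.75 kN·m.

M_1 = 60.75 kN·m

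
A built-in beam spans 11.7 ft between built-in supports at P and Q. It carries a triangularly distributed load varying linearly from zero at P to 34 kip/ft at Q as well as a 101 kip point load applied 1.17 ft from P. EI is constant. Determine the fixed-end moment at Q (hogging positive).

M_Q = 243.3 kip·ft

Release both end moments; the primary structure is a simply-supported span PQ with redundants M_P and M_Q.
On the primary (simply-supported) span, the end slopes from the loading are:
  at P: triangular load, peak 34: 7w₀L³/(360EI) = 1059/EI
  at Q: triangular load, peak 34: w₀L³/(45EI) = 1210/EI
  at P: point load 101 at a = 1.17: Pab(L + b)/(6LEI) = 394/EI
  at Q: point load 101 at a = 1.17: Pab(L + a)/(6LEI) = 228.1/EI
  θ_P0 = 1453/EI,  θ_Q0 = 1438/EI
Flexibility coefficients: a unit moment at one end gives L/(3EI) there and L/(6EI) at the far end, so f₁₁ = f₂₂ = 3.9/EI and f₁₂ = f₂₁ = 1.95/EI.
Compatibility — zero rotation at each built-in end:
  3.9 M_P + 1.95 M_Q = 1453
  1.95 M_P + 3.9 M_Q = 1438
Solving the pair gives M_P = 250.9 kip·ft and M_Q = 243.3 kip·ft (hogging).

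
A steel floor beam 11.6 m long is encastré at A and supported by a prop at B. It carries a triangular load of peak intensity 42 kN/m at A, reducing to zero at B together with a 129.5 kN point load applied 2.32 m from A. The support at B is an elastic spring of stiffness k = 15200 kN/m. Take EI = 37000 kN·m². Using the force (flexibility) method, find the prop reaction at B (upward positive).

R_B = 55.71 kN

Release the roller at B. Primary structure: cantilever fixed at A.
Deflection at B on the released cantilever, summing each load's contribution:
  triangular load, peak 42 at the fixed end: w₀L⁴/(30EI) = 25349/EI
  point load 129.5 at a = 2.32: Pa²(3L − a)/(6EI) = 3773/EI
  δ_0 = 29122/EI
Flexibility coefficient — unit upward force at B: δ_{BB} = L³/(3EI) = 520.3/EI.
With EI = 37000 kN·m²: δ_0 = 0.78709 m and δ_{BB} = 0.014062 m/kN.
Compatibility — the spring shortens by R_B/k under the reaction it provides: δ_0 − R_B·δ_{BB} = R_B/k. With 1/k = 0.000066 m/kN, R_B = δ_0 / (δ_{BB} + 1/k) = 0.78709 / (0.014062 + 0.000066) = 55.71 kN.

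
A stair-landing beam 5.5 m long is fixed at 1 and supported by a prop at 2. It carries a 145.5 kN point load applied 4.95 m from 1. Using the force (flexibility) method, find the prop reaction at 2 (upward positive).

Remove the prop at 2; the released (primary) structure is a cantilever built in at 1.
Free-end deflection of the primary structure under the applied loading (downward +):
  point load 145.5 at a = 4.95: Pa²(3L − a)/(6EI) = 6863/EI
Flexibility coefficient — unit upward force at 2: δ_{22} = L³/(3EI) = 55.46/EI.
Compatibility at 2: δ_0 − R_2·δ_{22} = 0, so R_2 = 6863/55.46 = 123.7 kN.

R_2 = 123.7 kN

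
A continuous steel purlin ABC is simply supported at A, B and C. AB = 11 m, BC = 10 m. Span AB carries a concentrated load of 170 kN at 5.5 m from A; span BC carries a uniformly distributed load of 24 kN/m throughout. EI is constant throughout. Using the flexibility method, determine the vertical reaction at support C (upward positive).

R_C = 87.35 kN

Take M_B as the redundant. Released structure: two simple spans AB and BC with a hinge at B.
Discontinuity in slope at B on the released structure — sum the simple-span end rotations:
  span AB: point load 170 at a = 5.5: Pab(L + a)/(6LEI) = 1286/EI
  span BC: UDL 24: wL³/(24EI) = 1000/EI
  relative rotation θ_0 = (1286 + 1000)/EI = 2286/EI
A unit hogging moment at B produces rotation L₁/(3EI) + L₂/(3EI) = 7/EI.
Slope continuity at B: θ_0 = M_B·7/EI, so M_B = 2286/7 = 326.5 kN·m (hogging).
Span BC, ΣM about C: R_B^{BC}·10 = 1200 + 326.5, so R_B^{BC} = 152.7 kN and R_C = 240 − 152.7 = 87.35 kN.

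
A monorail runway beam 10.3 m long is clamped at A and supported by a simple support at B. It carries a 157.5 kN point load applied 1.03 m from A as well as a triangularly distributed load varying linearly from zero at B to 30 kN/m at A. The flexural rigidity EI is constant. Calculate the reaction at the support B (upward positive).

Release the roller at B. Primary structure: cantilever fixed at A.
Free-end deflection of the primary structure under the applied loading (downward +):
  point load 157.5 at a = 1.03: Pa²(3L − a)/(6EI) = 831.8/EI
  triangular load, peak 30 at the fixed end: w₀L⁴/(30EI) = 11255/EI
  δ_0 = 12087/EI
Flexibility coefficient — unit upward force at B: δ_{BB} = L³/(3EI) = 364.2/EI.
The prop prevents deflection at B: R_B = δ_0/δ_{BB} = 12087/364.2 = 33.18 kN.

R_B = 33.18 kN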